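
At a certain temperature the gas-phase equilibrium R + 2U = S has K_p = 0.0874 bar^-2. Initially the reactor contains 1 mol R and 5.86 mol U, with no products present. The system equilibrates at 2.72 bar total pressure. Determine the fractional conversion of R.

Let X = conversion of R (basis 1 mol R); extent of reaction ξ = X.
Species balance: n_R = 1 − X; n_U = 5.86 − 2X; n_S = X.
Total moles n_T = 6.86 − 2X.
Mole fractions y_i = n_i/n_T; K_p = p_S / (p_R p_U^2) with p_i = y_i·P.
This yields a degree-3 equation in X; solving on (0,1), X = 0.313.

X = 0.313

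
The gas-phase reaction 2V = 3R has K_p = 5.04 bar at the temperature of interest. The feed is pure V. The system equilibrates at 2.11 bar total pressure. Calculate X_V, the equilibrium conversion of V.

X = 0.560

Let X = conversion of V (basis 1 mol V); extent of reaction ξ = 0.5X.
Moles: n_V = 1 − X; n_R = 1.5X.
Total moles n_T = 1 + 0.5X.
With p_i = (n_i/n_T)P, K_p = p_R^3 / (p_V^2).
Substituting and setting equal to 5.04 bar gives a polynomial in X; the root in (0,1) is X = 0.560.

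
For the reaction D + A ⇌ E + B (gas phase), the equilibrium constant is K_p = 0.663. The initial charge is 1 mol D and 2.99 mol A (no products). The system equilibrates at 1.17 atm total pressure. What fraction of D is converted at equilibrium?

X = 0.689

Basis: 1 mol D initially; let X = conversion of D. Extent ξ = X.
Species balance: n_D = 1 − X; n_A = 2.99 − X; n_E = X; n_B = X.
Since Δν = 0, n_T = 3.99 throughout.
Mole fractions y_i = n_i/n_T; K_p = p_E p_B / (p_D p_A) with p_i = y_i·P.
Equating to 0.663 and solving on 0 < X < 1: X = 0.689.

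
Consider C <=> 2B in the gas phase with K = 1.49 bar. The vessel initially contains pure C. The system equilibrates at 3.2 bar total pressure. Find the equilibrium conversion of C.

Basis: 1 mol C initially; let X = conversion of C. Extent ξ = X.
Species balance: n_C = 1 − X; n_B = 2X.
Summing: n_T = 1 + X.
y_i = n_i/n_T, p_i = y_i·P. K = p_B^2 / (p_C).
Substituting and setting equal to 1.49 bar gives a polynomial in X; the root in (0,1) is X = 0.323.

X = 0.323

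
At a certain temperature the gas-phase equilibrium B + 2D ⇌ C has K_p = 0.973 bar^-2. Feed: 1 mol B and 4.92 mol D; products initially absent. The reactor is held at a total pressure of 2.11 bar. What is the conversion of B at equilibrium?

Basis: 1 mol B initially; let X = conversion of B. Extent ξ = X.
Moles: n_B = 1 − X; n_D = 4.92 − 2X; n_C = X.
Summing: n_T = 5.92 − 2X.
With p_i = (n_i/n_T)P, K_p = p_C / (p_B p_D^2).
Substituting and setting equal to 0.973 bar^-2 gives a polynomial in X; the root in (0,1) is X = 0.723.

X = 0.723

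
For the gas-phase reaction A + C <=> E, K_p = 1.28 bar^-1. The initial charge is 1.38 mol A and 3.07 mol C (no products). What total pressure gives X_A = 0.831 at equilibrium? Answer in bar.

Let X = conversion of A (basis 1.38 mol A); extent of reaction ξ = 1.38X.
Moles: n_A = 1.38 − 1.38X; n_C = 3.07 − 1.38X; n_E = 1.38X.
Summing: n_T = 4.45 − 1.38X.
K_p = p_E / (p_A p_C) with p_i = (n_i/n_T)·P.
At X = 0.831: the mole-fraction product g(X) = Π y_i^ν_i = 8.445. Since K_p = g(X)·P^{-1}, P = (g/K_p)^(1/1) = (8.445/1.28)^(1/1) = 6.6 bar.

P = 6.6 bar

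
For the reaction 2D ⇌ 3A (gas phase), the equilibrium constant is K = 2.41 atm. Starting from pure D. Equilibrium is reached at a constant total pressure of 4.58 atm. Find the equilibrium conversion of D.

Take 1 mol D as basis and let X be its fractional conversion, so ξ = 0.5X.
At extent ξ: n_D = 1 − X; n_A = 1.5X.
Total moles n_T = 1 + 0.5X.
Mole fractions y_i = n_i/n_T; K = p_A^3 / (p_D^2) with p_i = y_i·P.
Setting this equal to 2.41 atm and taking the physical root (0 < X < 1) gives X = 0.405.

X = 0.405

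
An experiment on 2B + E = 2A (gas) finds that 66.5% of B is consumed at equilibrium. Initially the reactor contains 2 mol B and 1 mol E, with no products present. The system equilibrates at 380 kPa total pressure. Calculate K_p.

Take 2 mol B as basis and let X be its fractional conversion, so ξ = X.
Mole table: n_B = 2 − 2X; n_E = 1 − X; n_A = 2X.
Summing: n_T = 3 − X.
At X = 0.665: n_B = 0.67, n_E = 0.335, n_A = 1.33, n_T = 2.33.
p_i = (n_i/n_T)·P. K_p = p_A^2 / (p_B^2 p_E) = 0.0723 kPa^-1.

K_p = 0.0723 kPa^-1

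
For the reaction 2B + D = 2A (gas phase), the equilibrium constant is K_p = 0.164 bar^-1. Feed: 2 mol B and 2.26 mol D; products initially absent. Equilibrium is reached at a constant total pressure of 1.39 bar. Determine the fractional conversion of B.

X = 0.253

Let X = conversion of B (basis 2 mol B); extent of reaction ξ = X.
Mole table: n_B = 2 − 2X; n_D = 2.26 − X; n_A = 2X.
Summing: n_T = 4.26 − X.
y_i = n_i/n_T, p_i = y_i·P. K_p = p_A^2 / (p_B^2 p_D).
Setting this equal to 0.164 bar^-1 and taking the physical root (0 < X < 1) gives X = 0.253.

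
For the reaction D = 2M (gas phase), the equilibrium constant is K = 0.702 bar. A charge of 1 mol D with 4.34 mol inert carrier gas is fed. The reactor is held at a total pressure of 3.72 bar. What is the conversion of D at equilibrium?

Let X = conversion of D (basis 1 mol D); extent of reaction ξ = X.
Species balance: n_D = 1 − X; n_M = 2X; n_I = 4.34 (inert).
Summing: n_T = 5.34 + X.
y_i = n_i/n_T, p_i = y_i·P. K = p_M^2 / (p_D).
Equating to 0.702 bar and solving on 0 < X < 1: X = 0.402.

X = 0.402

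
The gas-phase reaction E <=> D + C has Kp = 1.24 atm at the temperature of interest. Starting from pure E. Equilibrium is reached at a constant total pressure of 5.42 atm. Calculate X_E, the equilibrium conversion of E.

Basis: 1 mol E initially; let X = conversion of E. Extent ξ = X.
Species balance: n_E = 1 − X; n_D = X; n_C = X.
Summing: n_T = 1 + X.
y_i = n_i/n_T, p_i = y_i·P. Kp = p_D p_C / (p_E).
Equating to 1.24 atm and solving on 0 < X < 1: X = 0.431.

X = 0.431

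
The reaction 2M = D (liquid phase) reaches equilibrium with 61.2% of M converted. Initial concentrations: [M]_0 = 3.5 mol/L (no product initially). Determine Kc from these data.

Let X = conversion of M.
Concentrations: [M] = 3.5 − 3.5X; [D] = 1.75X.
At X = 0.612: [M] = 1.36, [D] = 1.07.
Kc = [D] / ([M]^2) = 0.581 L/mol.

Kc = 0.581 L/mol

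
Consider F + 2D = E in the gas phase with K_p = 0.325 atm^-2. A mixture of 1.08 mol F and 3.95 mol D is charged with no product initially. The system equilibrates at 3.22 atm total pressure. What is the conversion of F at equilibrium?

X = 0.627

Let X = conversion of F (basis 1.08 mol F); extent of reaction ξ = 1.08X.
Species balance: n_F = 1.08 − 1.08X; n_D = 3.95 − 2.16X; n_E = 1.08X.
n_T = Σnᵢ = 5.03 − 2.16X.
y_i = n_i/n_T, p_i = y_i·P. K_p = p_E / (p_F p_D^2).
This yields a degree-3 equation in X; solving on (0,1), X = 0.627.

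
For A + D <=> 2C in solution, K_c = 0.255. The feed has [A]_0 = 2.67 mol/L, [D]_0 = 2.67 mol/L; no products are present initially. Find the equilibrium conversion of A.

Let X = conversion of A; extent ξ = 2.67·X mol/L.
Concentrations: [A] = 2.67 − 2.67X; [D] = 2.67 − 2.67X; [C] = 5.34X.
K_c = [C]^2 / ([A] [D]).
Setting equal to 0.255 and solving for X on (0,1) gives X = 0.202.

X = 0.202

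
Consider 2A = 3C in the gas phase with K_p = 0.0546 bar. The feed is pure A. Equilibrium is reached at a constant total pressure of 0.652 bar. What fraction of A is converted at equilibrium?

Let X = conversion of A (basis 1 mol A); extent of reaction ξ = 0.5X.
Moles: n_A = 1 − X; n_C = 1.5X.
Summing: n_T = 1 + 0.5X.
With p_i = (n_i/n_T)P, K_p = p_C^3 / (p_A^2).
This yields a degree-3 equation in X; solving on (0,1), X = 0.250.

X = 0.250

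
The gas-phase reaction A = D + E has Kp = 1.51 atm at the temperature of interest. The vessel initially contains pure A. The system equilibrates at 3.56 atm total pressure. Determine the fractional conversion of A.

Basis: 1 mol A initially; let X = conversion of A. Extent ξ = X.
At extent ξ: n_A = 1 − X; n_D = X; n_E = X.
Total moles n_T = 1 + X.
Mole fractions y_i = n_i/n_T; Kp = p_D p_E / (p_A) with p_i = y_i·P.
Setting this equal to 1.51 atm and taking the physical root (0 < X < 1) gives X = 0.546.

X = 0.546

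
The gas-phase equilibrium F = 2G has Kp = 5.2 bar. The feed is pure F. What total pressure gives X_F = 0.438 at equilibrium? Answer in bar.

Take 1 mol F as basis and let X be its fractional conversion, so ξ = X.
At extent ξ: n_F = 1 − X; n_G = 2X.
Total moles n_T = 1 + X.
Kp = p_G^2 / (p_F) with p_i = (n_i/n_T)·P.
At X = 0.438: the mole-fraction product g(X) = Π y_i^ν_i = 0.9495. Since Kp = g(X)·P^{1}, P = (Kp/g)^(1/1) = (5.2/0.9495)^(1/1) = 5.48 bar.

P = 5.48 bar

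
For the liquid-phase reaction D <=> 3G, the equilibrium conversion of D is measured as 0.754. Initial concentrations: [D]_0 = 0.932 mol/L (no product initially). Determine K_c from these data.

Let X = conversion of D.
Concentrations: [D] = 0.932 − 0.932X; [G] = 2.8X.
At X = 0.754: [D] = 0.229, [G] = 2.11.
K_c = [G]^3 / ([D]) = 40.9 (mol/L)^2.

K_c = 40.9 (mol/L)^2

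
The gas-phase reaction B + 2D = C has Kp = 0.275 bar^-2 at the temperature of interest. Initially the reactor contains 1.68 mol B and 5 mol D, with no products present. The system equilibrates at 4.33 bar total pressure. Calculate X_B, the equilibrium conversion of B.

X = 0.666

Let X = conversion of B (basis 1.68 mol B); extent of reaction ξ = 1.68X.
Mole table: n_B = 1.68 − 1.68X; n_D = 5 − 3.36X; n_C = 1.68X.
Summing: n_T = 6.68 − 3.36X.
Mole fractions y_i = n_i/n_T; Kp = p_C / (p_B p_D^2) with p_i = y_i·P.
Equating to 0.275 bar^-2 and solving on 0 < X < 1: X = 0.666.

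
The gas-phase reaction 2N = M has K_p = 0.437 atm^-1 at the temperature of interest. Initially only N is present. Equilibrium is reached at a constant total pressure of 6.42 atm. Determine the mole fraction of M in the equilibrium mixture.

Let X = conversion of N (basis 1 mol N); extent of reaction ξ = 0.5X.
Mole table: n_N = 1 − X; n_M = 0.5X.
Summing: n_T = 1 − 0.5X.
Mole fractions y_i = n_i/n_T; K_p = p_M / (p_N^2) with p_i = y_i·P.
Equating to 0.437 atm^-1 and solving on 0 < X < 1: X = 0.714.
Then n_M = 0.357, n_T = 0.643, so y_M = 0.555.

y_M = 0.555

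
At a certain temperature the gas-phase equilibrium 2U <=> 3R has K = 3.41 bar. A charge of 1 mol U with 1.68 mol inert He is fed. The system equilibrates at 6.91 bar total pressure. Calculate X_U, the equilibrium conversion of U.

X = 0.484

Take 1 mol U as basis and let X be its fractional conversion, so ξ = 0.5X.
Mole table: n_U = 1 − X; n_R = 1.5X; n_I = 1.68 (inert).
n_T = Σnᵢ = 2.68 + 0.5X.
With p_i = (n_i/n_T)P, K = p_R^3 / (p_U^2).
Substituting and setting equal to 3.41 bar gives a polynomial in X; the root in (0,1) is X = 0.484.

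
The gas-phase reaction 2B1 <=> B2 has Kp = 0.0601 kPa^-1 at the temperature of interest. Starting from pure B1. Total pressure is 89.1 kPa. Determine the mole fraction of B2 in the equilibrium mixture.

y_B2 = 0.651

Let X = conversion of B1 (basis 1 mol B1); extent of reaction ξ = 0.5X.
Species balance: n_B1 = 1 − X; n_B2 = 0.5X.
Summing: n_T = 1 − 0.5X.
With p_i = (n_i/n_T)P, Kp = p_B2 / (p_B1^2).
Equating to 0.0601 kPa^-1 and solving on 0 < X < 1: X = 0.789.
Then n_B2 = 0.394, n_T = 0.606, so y_B2 = 0.651.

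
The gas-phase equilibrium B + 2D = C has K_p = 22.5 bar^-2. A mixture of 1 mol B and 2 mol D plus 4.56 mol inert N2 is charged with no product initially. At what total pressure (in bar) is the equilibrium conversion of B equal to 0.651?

Let X = conversion of B (basis 1 mol B); extent of reaction ξ = X.
At extent ξ: n_B = 1 − X; n_D = 2 − 2X; n_C = X; n_I = 4.56 (inert).
Summing: n_T = 7.56 − 2X.
K_p = p_C / (p_B p_D^2) with p_i = (n_i/n_T)·P.
At X = 0.651: the mole-fraction product g(X) = Π y_i^ν_i = 149.9. Since K_p = g(X)·P^{-2}, P = (g/K_p)^(1/2) = (149.9/22.5)^(1/2) = 2.58 bar.

P = 2.58 bar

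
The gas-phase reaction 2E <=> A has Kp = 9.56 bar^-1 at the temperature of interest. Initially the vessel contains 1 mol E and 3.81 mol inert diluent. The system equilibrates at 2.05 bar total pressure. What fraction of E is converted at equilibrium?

Basis: 1 mol E initially; let X = conversion of E. Extent ξ = 0.5X.
At extent ξ: n_E = 1 − X; n_A = 0.5X; n_I = 3.81 (inert).
Total moles n_T = 4.81 − 0.5X.
Mole fractions y_i = n_i/n_T; Kp = p_A / (p_E^2) with p_i = y_i·P.
This yields a degree-2 equation in X; solving on (0,1), X = 0.715.

X = 0.715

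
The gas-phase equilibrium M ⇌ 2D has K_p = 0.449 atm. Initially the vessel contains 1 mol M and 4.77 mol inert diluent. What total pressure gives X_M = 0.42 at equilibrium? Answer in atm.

P = 2.28 atm

Let X = conversion of M (basis 1 mol M); extent of reaction ξ = X.
At extent ξ: n_M = 1 − X; n_D = 2X; n_I = 4.77 (inert).
n_T = Σnᵢ = 5.77 + X.
K_p = p_D^2 / (p_M) with p_i = (n_i/n_T)·P.
At X = 0.42: the mole-fraction product g(X) = Π y_i^ν_i = 0.1965. Since K_p = g(X)·P^{1}, P = (K_p/g)^(1/1) = (0.449/0.1965)^(1/1) = 2.28 atm.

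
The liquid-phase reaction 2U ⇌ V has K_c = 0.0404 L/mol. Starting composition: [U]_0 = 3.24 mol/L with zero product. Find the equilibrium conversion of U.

Let X = conversion of U; extent ξ = 3.24X/2 mol/L.
Concentrations: [U] = 3.24 − 3.24X; [V] = 1.62X.
K_c = [V] / ([U]^2).
Solving K_c = 0.0404 for X ∈ (0,1): X = 0.177.

X = 0.177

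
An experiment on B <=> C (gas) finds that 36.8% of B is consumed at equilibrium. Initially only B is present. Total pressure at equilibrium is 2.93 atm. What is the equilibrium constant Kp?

Basis: 1 mol B initially; let X = conversion of B. Extent ξ = X.
Moles: n_B = 1 − X; n_C = X.
Total moles n_T = 1 (Δν = 0, constant).
At X = 0.368: n_B = 0.632, n_C = 0.368, n_T = 1.
p_i = (n_i/n_T)·P. Kp = p_C / (p_B) = 0.582.

Kp = 0.582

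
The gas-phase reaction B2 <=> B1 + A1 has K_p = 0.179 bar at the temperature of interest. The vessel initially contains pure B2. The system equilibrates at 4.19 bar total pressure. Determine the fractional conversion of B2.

Basis: 1 mol B2 initially; let X = conversion of B2. Extent ξ = X.
Species balance: n_B2 = 1 − X; n_B1 = X; n_A1 = X.
Total moles n_T = 1 + X.
Mole fractions y_i = n_i/n_T; K_p = p_B1 p_A1 / (p_B2) with p_i = y_i·P.
This yields a degree-2 equation in X; solving on (0,1), X = 0.202.

X = 0.202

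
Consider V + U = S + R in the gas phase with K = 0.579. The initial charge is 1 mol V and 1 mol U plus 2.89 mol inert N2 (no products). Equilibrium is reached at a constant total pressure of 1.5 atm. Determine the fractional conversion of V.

Let X = conversion of V (basis 1 mol V); extent of reaction ξ = X.
Species balance: n_V = 1 − X; n_U = 1 − X; n_S = X; n_R = X; n_I = 2.89 (inert).
n_T stays at 4.89 (no change in mole number).
With p_i = (n_i/n_T)P, K = p_S p_R / (p_V p_U).
This yields a degree-2 equation in X; solving on (0,1), X = 0.432.

X = 0.432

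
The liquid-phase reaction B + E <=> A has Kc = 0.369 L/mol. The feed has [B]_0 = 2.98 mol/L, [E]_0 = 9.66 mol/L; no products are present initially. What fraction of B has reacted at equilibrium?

Let X = conversion of B; extent ξ = 2.98·X mol/L.
Concentrations: [B] = 2.98 − 2.98X; [E] = 9.66 − 2.98X; [A] = 2.98X.
Kc = [A] / ([B] [E]).
Setting equal to 0.369 and solving for X on (0,1) gives X = 0.734.

X = 0.734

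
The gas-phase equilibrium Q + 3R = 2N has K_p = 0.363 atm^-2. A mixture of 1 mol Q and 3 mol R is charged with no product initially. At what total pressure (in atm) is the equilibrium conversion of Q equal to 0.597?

Take 1 mol Q as basis and let X be its fractional conversion, so ξ = X.
Moles: n_Q = 1 − X; n_R = 3 − 3X; n_N = 2X.
n_T = Σnᵢ = 4 − 2X.
K_p = p_N^2 / (p_Q p_R^3) with p_i = (n_i/n_T)·P.
At X = 0.597: the mole-fraction product g(X) = Π y_i^ν_i = 15.76. Since K_p = g(X)·P^{-2}, P = (g/K_p)^(1/2) = (15.76/0.363)^(1/2) = 6.59 atm.

P = 6.59 atm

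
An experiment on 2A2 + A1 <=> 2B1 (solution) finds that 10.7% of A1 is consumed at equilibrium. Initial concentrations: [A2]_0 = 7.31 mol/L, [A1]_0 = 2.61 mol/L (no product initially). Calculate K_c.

Let X = conversion of A1.
Concentrations: [A2] = 7.31 − 5.22X; [A1] = 2.61 − 2.61X; [B1] = 5.22X.
At X = 0.107: [A2] = 6.75, [A1] = 2.33, [B1] = 0.559.
K_c = [B1]^2 / ([A2]^2 [A1]) = 0.00294 L/mol.

K_c = 0.00294 L/mol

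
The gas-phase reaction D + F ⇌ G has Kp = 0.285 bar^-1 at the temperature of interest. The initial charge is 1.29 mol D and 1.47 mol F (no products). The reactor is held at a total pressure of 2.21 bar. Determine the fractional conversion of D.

X = 0.231

Take 1.29 mol D as basis and let X be its fractional conversion, so ξ = 1.29X.
Moles: n_D = 1.29 − 1.29X; n_F = 1.47 − 1.29X; n_G = 1.29X.
Summing: n_T = 2.76 − 1.29X.
y_i = n_i/n_T, p_i = y_i·P. Kp = p_G / (p_D p_F).
Substituting and setting equal to 0.285 bar^-1 gives a polynomial in X; the root in (0,1) is X = 0.231.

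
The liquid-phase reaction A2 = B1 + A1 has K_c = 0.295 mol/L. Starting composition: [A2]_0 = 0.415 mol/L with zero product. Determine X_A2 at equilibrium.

Let X = conversion of A2; extent ξ = 0.415·X mol/L.
Concentrations: [A2] = 0.415 − 0.415X; [B1] = 0.415X; [A1] = 0.415X.
K_c = [B1] [A1] / ([A2]).
Solving K_c = 0.295 for X ∈ (0,1): X = 0.560.

X = 0.560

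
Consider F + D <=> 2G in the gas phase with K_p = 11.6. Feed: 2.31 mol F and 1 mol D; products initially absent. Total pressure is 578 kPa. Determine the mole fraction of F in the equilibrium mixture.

y_F = 0.445

Basis: 1 mol D initially; let X = conversion of D. Extent ξ = X.
Moles: n_F = 2.31 − X; n_D = 1 − X; n_G = 2X.
Total moles n_T = 3.31 (Δν = 0, constant).
y_i = n_i/n_T, p_i = y_i·P. K_p = p_G^2 / (p_F p_D).
Setting this equal to 11.6 and taking the physical root (0 < X < 1) gives X = 0.836.
Then n_F = 1.47, n_T = 3.31, so y_F = 0.445.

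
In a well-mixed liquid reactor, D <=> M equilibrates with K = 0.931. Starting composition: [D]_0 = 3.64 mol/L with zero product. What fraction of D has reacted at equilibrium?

X = 0.482

Let X = conversion of D; extent ξ = 3.64·X mol/L.
Concentrations: [D] = 3.64 − 3.64X; [M] = 3.64X.
K = [M] / ([D]).
Solving K = 0.931 for X ∈ (0,1): X = 0.482.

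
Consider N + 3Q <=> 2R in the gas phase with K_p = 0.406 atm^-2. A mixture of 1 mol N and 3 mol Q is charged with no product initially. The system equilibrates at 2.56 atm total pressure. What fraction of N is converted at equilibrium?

X = 0.434

Let X = conversion of N (basis 1 mol N); extent of reaction ξ = X.
At extent ξ: n_N = 1 − X; n_Q = 3 − 3X; n_R = 2X.
Summing: n_T = 4 − 2X.
With p_i = (n_i/n_T)P, K_p = p_R^2 / (p_N p_Q^3).
Substituting and setting equal to 0.406 atm^-2 gives a polynomial in X; the root in (0,1) is X = 0.434.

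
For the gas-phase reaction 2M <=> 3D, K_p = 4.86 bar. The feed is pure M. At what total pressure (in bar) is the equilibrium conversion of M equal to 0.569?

P = 1.87 bar

Let X = conversion of M (basis 1 mol M); extent of reaction ξ = 0.5X.
Species balance: n_M = 1 − X; n_D = 1.5X.
n_T = Σnᵢ = 1 + 0.5X.
K_p = p_D^3 / (p_M^2) with p_i = (n_i/n_T)·P.
At X = 0.569: the mole-fraction product g(X) = Π y_i^ν_i = 2.606. Since K_p = g(X)·P^{1}, P = (K_p/g)^(1/1) = (4.86/2.606)^(1/1) = 1.87 bar.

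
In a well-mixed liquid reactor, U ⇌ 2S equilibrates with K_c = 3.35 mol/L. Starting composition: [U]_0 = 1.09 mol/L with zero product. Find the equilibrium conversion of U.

Let X = conversion of U; extent ξ = 1.09·X mol/L.
Concentrations: [U] = 1.09 − 1.09X; [S] = 2.18X.
K_c = [S]^2 / ([U]).
Setting equal to 3.35 and solving for X on (0,1) gives X = 0.573.

X = 0.573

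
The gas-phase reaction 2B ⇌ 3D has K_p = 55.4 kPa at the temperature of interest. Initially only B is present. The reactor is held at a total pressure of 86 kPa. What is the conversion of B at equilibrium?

Basis: 1 mol B initially; let X = conversion of B. Extent ξ = 0.5X.
Moles: n_B = 1 − X; n_D = 1.5X.
Total moles n_T = 1 + 0.5X.
With p_i = (n_i/n_T)P, K_p = p_D^3 / (p_B^2).
Setting this equal to 55.4 kPa and taking the physical root (0 < X < 1) gives X = 0.425.

X = 0.425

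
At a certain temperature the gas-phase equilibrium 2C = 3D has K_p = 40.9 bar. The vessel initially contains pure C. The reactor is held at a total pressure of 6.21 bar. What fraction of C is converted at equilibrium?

X = 0.664

Take 1 mol C as basis and let X be its fractional conversion, so ξ = 0.5X.
Species balance: n_C = 1 − X; n_D = 1.5X.
Total moles n_T = 1 + 0.5X.
Mole fractions y_i = n_i/n_T; K_p = p_D^3 / (p_C^2) with p_i = y_i·P.
Equating to 40.9 bar and solving on 0 < X < 1: X = 0.664.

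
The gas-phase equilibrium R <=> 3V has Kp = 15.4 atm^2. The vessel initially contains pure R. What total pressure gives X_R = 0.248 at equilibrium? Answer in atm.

Basis: 1 mol R initially; let X = conversion of R. Extent ξ = X.
Species balance: n_R = 1 − X; n_V = 3X.
n_T = Σnᵢ = 1 + 2X.
Kp = p_V^3 / (p_R) with p_i = (n_i/n_T)·P.
At X = 0.248: the mole-fraction product g(X) = Π y_i^ν_i = 0.2447. Since Kp = g(X)·P^{2}, P = (Kp/g)^(1/2) = (15.4/0.2447)^(1/2) = 7.93 atm.

P = 7.93 atm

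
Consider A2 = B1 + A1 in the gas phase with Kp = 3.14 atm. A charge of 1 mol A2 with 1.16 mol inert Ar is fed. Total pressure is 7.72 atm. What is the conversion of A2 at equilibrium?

X = 0.640

Let X = conversion of A2 (basis 1 mol A2); extent of reaction ξ = X.
Moles: n_A2 = 1 − X; n_B1 = X; n_A1 = X; n_I = 1.16 (inert).
Summing: n_T = 2.16 + X.
y_i = n_i/n_T, p_i = y_i·P. Kp = p_B1 p_A1 / (p_A2).
Setting this equal to 3.14 atm and taking the physical root (0 < X < 1) gives X = 0.640.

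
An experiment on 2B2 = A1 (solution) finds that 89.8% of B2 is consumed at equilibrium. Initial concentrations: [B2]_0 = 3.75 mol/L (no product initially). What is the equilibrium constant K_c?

K_c = 11.5 L/mol

Let X = conversion of B2.
Concentrations: [B2] = 3.75 − 3.75X; [A1] = 1.88X.
At X = 0.898: [B2] = 0.382, [A1] = 1.68.
K_c = [A1] / ([B2]^2) = 11.5 L/mol.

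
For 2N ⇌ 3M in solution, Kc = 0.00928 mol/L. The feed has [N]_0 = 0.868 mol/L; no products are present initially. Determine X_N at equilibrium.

Let X = conversion of N; extent ξ = 0.868X/2 mol/L.
Concentrations: [N] = 0.868 − 0.868X; [M] = 1.3X.
Kc = [M]^3 / ([N]^2).
Solving Kc = 0.00928 for X ∈ (0,1): X = 0.133.

X = 0.133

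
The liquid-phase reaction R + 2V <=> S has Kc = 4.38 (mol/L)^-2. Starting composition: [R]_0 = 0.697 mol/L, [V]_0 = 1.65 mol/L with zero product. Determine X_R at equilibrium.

X = 0.682

Let X = conversion of R; extent ξ = 0.697·X mol/L.
Concentrations: [R] = 0.697 − 0.697X; [V] = 1.65 − 1.39X; [S] = 0.697X.
Kc = [S] / ([R] [V]^2).
Solving Kc = 4.38 for X ∈ (0,1): X = 0.682.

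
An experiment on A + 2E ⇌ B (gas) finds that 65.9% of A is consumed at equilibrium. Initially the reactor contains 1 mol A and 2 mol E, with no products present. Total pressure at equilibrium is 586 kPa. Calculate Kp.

Kp = 3.42e-05 kPa^-2

Basis: 1 mol A initially; let X = conversion of A. Extent ξ = X.
Mole table: n_A = 1 − X; n_E = 2 − 2X; n_B = X.
Total moles n_T = 3 − 2X.
At X = 0.659: n_A = 0.341, n_E = 0.682, n_B = 0.659, n_T = 1.68.
p_i = (n_i/n_T)·P. Kp = p_B / (p_A p_E^2) = 3.42e-05 kPa^-2.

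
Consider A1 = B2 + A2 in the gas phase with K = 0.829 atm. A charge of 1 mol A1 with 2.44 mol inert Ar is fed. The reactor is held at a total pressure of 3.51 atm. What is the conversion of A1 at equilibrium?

Basis: 1 mol A1 initially; let X = conversion of A1. Extent ξ = X.
Mole table: n_A1 = 1 − X; n_B2 = X; n_A2 = X; n_I = 2.44 (inert).
n_T = Σnᵢ = 3.44 + X.
With p_i = (n_i/n_T)P, K = p_B2 p_A2 / (p_A1).
Setting this equal to 0.829 atm and taking the physical root (0 < X < 1) gives X = 0.610.

X = 0.610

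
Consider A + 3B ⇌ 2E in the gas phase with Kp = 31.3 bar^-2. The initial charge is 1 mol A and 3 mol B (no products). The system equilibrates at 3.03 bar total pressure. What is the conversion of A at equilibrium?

Basis: 1 mol A initially; let X = conversion of A. Extent ξ = X.
Moles: n_A = 1 − X; n_B = 3 − 3X; n_E = 2X.
n_T = Σnᵢ = 4 − 2X.
With p_i = (n_i/n_T)P, Kp = p_E^2 / (p_A p_B^3).
Setting this equal to 31.3 bar^-2 and taking the physical root (0 < X < 1) gives X = 0.792.

X = 0.792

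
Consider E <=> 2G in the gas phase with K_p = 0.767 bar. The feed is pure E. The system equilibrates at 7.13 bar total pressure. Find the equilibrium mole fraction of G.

y_G = 0.279

Basis: 1 mol E initially; let X = conversion of E. Extent ξ = X.
At extent ξ: n_E = 1 − X; n_G = 2X.
Total moles n_T = 1 + X.
Mole fractions y_i = n_i/n_T; K_p = p_G^2 / (p_E) with p_i = y_i·P.
Equating to 0.767 bar and solving on 0 < X < 1: X = 0.162.
Then n_G = 0.324, n_T = 1.16, so y_G = 0.279.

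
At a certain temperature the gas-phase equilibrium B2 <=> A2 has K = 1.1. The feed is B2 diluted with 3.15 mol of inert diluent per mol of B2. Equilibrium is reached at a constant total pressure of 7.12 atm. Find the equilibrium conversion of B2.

Basis: 1 mol B2 initially; let X = conversion of B2. Extent ξ = X.
At extent ξ: n_B2 = 1 − X; n_A2 = X; n_I = 3.15 (inert).
n_T stays at 4.15 (no change in mole number).
Mole fractions y_i = n_i/n_T; K = p_A2 / (p_B2) with p_i = y_i·P.
Setting this equal to 1.1 and taking the physical root (0 < X < 1) gives X = 0.524.

X = 0.524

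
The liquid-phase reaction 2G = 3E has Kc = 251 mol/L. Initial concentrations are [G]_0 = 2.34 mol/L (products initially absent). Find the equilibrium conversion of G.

Let X = conversion of G; extent ξ = 2.34X/2 mol/L.
Concentrations: [G] = 2.34 − 2.34X; [E] = 3.51X.
Kc = [E]^3 / ([G]^2).
This equals 251 at X = 0.859 (the root in 0 < X < 1).

X = 0.859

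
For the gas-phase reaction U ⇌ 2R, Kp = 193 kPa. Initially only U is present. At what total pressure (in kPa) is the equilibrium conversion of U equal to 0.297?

Basis: 1 mol U initially; let X = conversion of U. Extent ξ = X.
Species balance: n_U = 1 − X; n_R = 2X.
Summing: n_T = 1 + X.
Kp = p_R^2 / (p_U) with p_i = (n_i/n_T)·P.
At X = 0.297: the mole-fraction product g(X) = Π y_i^ν_i = 0.387. Since Kp = g(X)·P^{1}, P = (Kp/g)^(1/1) = (193/0.387)^(1/1) = 499 kPa.

P = 499 kPa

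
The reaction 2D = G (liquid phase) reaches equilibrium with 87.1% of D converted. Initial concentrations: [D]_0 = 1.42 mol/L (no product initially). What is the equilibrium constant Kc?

Let X = conversion of D.
Concentrations: [D] = 1.42 − 1.42X; [G] = 0.71X.
At X = 0.871: [D] = 0.183, [G] = 0.618.
Kc = [G] / ([D]^2) = 18.4 L/mol.

Kc = 18.4 L/mol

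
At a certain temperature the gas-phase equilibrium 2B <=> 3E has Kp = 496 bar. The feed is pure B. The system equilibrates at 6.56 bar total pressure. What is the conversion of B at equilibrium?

X = 0.859

Basis: 1 mol B initially; let X = conversion of B. Extent ξ = 0.5X.
Mole table: n_B = 1 − X; n_E = 1.5X.
Summing: n_T = 1 + 0.5X.
With p_i = (n_i/n_T)P, Kp = p_E^3 / (p_B^2).
Substituting and setting equal to 496 bar gives a polynomial in X; the root in (0,1) is X = 0.859.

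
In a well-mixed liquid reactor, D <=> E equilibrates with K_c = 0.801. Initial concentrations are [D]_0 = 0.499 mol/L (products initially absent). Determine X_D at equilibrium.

X = 0.445

Let X = conversion of D; extent ξ = 0.499·X mol/L.
Concentrations: [D] = 0.499 − 0.499X; [E] = 0.499X.
K_c = [E] / ([D]).
Solving K_c = 0.801 for X ∈ (0,1): X = 0.445.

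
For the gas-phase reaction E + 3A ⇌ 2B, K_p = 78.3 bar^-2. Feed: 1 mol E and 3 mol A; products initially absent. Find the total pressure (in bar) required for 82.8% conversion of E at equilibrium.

Let X = conversion of E (basis 1 mol E); extent of reaction ξ = X.
Moles: n_E = 1 − X; n_A = 3 − 3X; n_B = 2X.
Total moles n_T = 4 − 2X.
K_p = p_B^2 / (p_E p_A^3) with p_i = (n_i/n_T)·P.
At X = 0.828: the mole-fraction product g(X) = Π y_i^ν_i = 637.6. Since K_p = g(X)·P^{-2}, P = (g/K_p)^(1/2) = (637.6/78.3)^(1/2) = 2.85 bar.

P = 2.85 bar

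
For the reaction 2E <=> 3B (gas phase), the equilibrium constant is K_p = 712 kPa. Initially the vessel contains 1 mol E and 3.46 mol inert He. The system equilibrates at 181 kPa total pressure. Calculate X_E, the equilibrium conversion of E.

X = 0.735

Basis: 1 mol E initially; let X = conversion of E. Extent ξ = 0.5X.
Species balance: n_E = 1 − X; n_B = 1.5X; n_I = 3.46 (inert).
Summing: n_T = 4.46 + 0.5X.
Mole fractions y_i = n_i/n_T; K_p = p_B^3 / (p_E^2) with p_i = y_i·P.
Substituting and setting equal to 712 kPa gives a polynomial in X; the root in (0,1) is X = 0.735.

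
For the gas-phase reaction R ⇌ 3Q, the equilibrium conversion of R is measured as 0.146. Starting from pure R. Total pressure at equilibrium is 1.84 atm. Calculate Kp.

Kp = 0.2 atm^2

Basis: 1 mol R initially; let X = conversion of R. Extent ξ = X.
Moles: n_R = 1 − X; n_Q = 3X.
Total moles n_T = 1 + 2X.
At X = 0.146: n_R = 0.854, n_Q = 0.438, n_T = 1.29.
p_i = (n_i/n_T)·P. Kp = p_Q^3 / (p_R) = 0.2 atm^2.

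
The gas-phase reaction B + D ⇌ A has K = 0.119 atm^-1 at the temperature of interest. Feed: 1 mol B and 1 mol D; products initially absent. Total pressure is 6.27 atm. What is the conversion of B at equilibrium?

Take 1 mol B as basis and let X be its fractional conversion, so ξ = X.
Mole table: n_B = 1 − X; n_D = 1 − X; n_A = X.
n_T = Σnᵢ = 2 − X.
With p_i = (n_i/n_T)P, K = p_A / (p_B p_D).
Equating to 0.119 atm^-1 and solving on 0 < X < 1: X = 0.243.

X = 0.243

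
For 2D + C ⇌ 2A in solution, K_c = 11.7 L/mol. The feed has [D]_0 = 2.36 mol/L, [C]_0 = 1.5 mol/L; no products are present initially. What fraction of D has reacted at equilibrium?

X = 0.732

Let X = conversion of D; extent ξ = 2.36X/2 mol/L.
Concentrations: [D] = 2.36 − 2.36X; [C] = 1.5 − 1.18X; [A] = 2.36X.
K_c = [A]^2 / ([D]^2 [C]).
Solving K_c = 11.7 for X ∈ (0,1): X = 0.732.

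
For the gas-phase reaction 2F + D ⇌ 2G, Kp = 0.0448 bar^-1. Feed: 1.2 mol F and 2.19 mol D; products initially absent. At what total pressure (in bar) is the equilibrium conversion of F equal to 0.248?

P = 3.85 bar

Let X = conversion of F (basis 1.2 mol F); extent of reaction ξ = 0.6X.
At extent ξ: n_F = 1.2 − 1.2X; n_D = 2.19 − 0.6X; n_G = 1.2X.
Total moles n_T = 3.39 − 0.6X.
Kp = p_G^2 / (p_F^2 p_D) with p_i = (n_i/n_T)·P.
At X = 0.248: the mole-fraction product g(X) = Π y_i^ν_i = 0.1727. Since Kp = g(X)·P^{-1}, P = (g/Kp)^(1/1) = (0.1727/0.0448)^(1/1) = 3.85 bar.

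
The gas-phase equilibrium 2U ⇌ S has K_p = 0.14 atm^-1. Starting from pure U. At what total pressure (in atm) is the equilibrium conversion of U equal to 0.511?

P = 5.68 atm

Basis: 1 mol U initially; let X = conversion of U. Extent ξ = 0.5X.
At extent ξ: n_U = 1 − X; n_S = 0.5X.
Summing: n_T = 1 − 0.5X.
K_p = p_S / (p_U^2) with p_i = (n_i/n_T)·P.
At X = 0.511: the mole-fraction product g(X) = Π y_i^ν_i = 0.7955. Since K_p = g(X)·P^{-1}, P = (g/K_p)^(1/1) = (0.7955/0.14)^(1/1) = 5.68 atm.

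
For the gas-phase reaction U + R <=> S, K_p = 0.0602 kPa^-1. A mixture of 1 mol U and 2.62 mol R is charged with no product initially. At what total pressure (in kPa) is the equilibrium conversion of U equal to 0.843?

P = 139 kPa

Take 1 mol U as basis and let X be its fractional conversion, so ξ = X.
Moles: n_U = 1 − X; n_R = 2.62 − X; n_S = X.
n_T = Σnᵢ = 3.62 − X.
K_p = p_S / (p_U p_R) with p_i = (n_i/n_T)·P.
At X = 0.843: the mole-fraction product g(X) = Π y_i^ν_i = 8.391. Since K_p = g(X)·P^{-1}, P = (g/K_p)^(1/1) = (8.391/0.0602)^(1/1) = 139 kPa.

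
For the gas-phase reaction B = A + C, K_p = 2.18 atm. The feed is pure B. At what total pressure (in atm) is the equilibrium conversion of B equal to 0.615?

P = 3.58 atm

Let X = conversion of B (basis 1 mol B); extent of reaction ξ = X.
Moles: n_B = 1 − X; n_A = X; n_C = X.
Total moles n_T = 1 + X.
K_p = p_A p_C / (p_B) with p_i = (n_i/n_T)·P.
At X = 0.615: the mole-fraction product g(X) = Π y_i^ν_i = 0.6083. Since K_p = g(X)·P^{1}, P = (K_p/g)^(1/1) = (2.18/0.6083)^(1/1) = 3.58 atm.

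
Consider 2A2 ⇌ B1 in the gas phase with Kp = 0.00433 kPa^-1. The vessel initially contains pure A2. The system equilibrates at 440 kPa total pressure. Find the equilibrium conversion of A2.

X = 0.659

Take 1 mol A2 as basis and let X be its fractional conversion, so ξ = 0.5X.
Moles: n_A2 = 1 − X; n_B1 = 0.5X.
Total moles n_T = 1 − 0.5X.
Mole fractions y_i = n_i/n_T; Kp = p_B1 / (p_A2^2) with p_i = y_i·P.
Equating to 0.00433 kPa^-1 and solving on 0 < X < 1: X = 0.659.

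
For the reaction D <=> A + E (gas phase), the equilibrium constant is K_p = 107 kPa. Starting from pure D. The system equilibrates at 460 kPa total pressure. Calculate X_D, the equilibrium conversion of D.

Take 1 mol D as basis and let X be its fractional conversion, so ξ = X.
At extent ξ: n_D = 1 − X; n_A = X; n_E = X.
Total moles n_T = 1 + X.
With p_i = (n_i/n_T)P, K_p = p_A p_E / (p_D).
This yields a degree-2 equation in X; solving on (0,1), X = 0.434.

X = 0.434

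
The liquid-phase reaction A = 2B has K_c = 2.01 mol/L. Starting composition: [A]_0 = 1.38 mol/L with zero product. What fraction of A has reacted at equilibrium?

Let X = conversion of A; extent ξ = 1.38·X mol/L.
Concentrations: [A] = 1.38 − 1.38X; [B] = 2.76X.
K_c = [B]^2 / ([A]).
Setting equal to 2.01 and solving for X on (0,1) gives X = 0.448.

X = 0.448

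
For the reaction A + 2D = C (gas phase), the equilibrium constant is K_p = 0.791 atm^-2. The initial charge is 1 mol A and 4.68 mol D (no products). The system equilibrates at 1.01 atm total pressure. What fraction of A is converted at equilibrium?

Take 1 mol A as basis and let X be its fractional conversion, so ξ = X.
Mole table: n_A = 1 − X; n_D = 4.68 − 2X; n_C = X.
Summing: n_T = 5.68 − 2X.
y_i = n_i/n_T, p_i = y_i·P. K_p = p_C / (p_A p_D^2).
This yields a degree-3 equation in X; solving on (0,1), X = 0.341.

X = 0.341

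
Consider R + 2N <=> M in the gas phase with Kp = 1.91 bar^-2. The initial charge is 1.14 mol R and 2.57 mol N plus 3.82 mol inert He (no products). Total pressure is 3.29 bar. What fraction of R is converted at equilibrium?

X = 0.505

Take 1.14 mol R as basis and let X be its fractional conversion, so ξ = 1.14X.
At extent ξ: n_R = 1.14 − 1.14X; n_N = 2.57 − 2.28X; n_M = 1.14X; n_I = 3.82 (inert).
n_T = Σnᵢ = 7.53 − 2.28X.
y_i = n_i/n_T, p_i = y_i·P. Kp = p_M / (p_R p_N^2).
Setting this equal to 1.91 bar^-2 and taking the physical root (0 < X < 1) gives X = 0.505.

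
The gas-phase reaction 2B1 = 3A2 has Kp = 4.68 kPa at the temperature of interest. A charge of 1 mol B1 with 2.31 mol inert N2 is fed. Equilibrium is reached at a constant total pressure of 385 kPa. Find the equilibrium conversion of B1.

Take 1 mol B1 as basis and let X be its fractional conversion, so ξ = 0.5X.
Mole table: n_B1 = 1 − X; n_A2 = 1.5X; n_I = 2.31 (inert).
Summing: n_T = 3.31 + 0.5X.
y_i = n_i/n_T, p_i = y_i·P. Kp = p_A2^3 / (p_B1^2).
Setting this equal to 4.68 kPa and taking the physical root (0 < X < 1) gives X = 0.199.

X = 0.199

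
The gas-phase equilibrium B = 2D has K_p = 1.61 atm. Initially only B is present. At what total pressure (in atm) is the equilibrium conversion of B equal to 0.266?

P = 5.29 atm

Take 1 mol B as basis and let X be its fractional conversion, so ξ = X.
Mole table: n_B = 1 − X; n_D = 2X.
Summing: n_T = 1 + X.
K_p = p_D^2 / (p_B) with p_i = (n_i/n_T)·P.
At X = 0.266: the mole-fraction product g(X) = Π y_i^ν_i = 0.3046. Since K_p = g(X)·P^{1}, P = (K_p/g)^(1/1) = (1.61/0.3046)^(1/1) = 5.29 atm.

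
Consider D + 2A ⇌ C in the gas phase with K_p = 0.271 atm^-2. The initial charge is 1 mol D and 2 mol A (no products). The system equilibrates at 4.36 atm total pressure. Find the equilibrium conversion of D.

Let X = conversion of D (basis 1 mol D); extent of reaction ξ = X.
Species balance: n_D = 1 − X; n_A = 2 − 2X; n_C = X.
Total moles n_T = 3 − 2X.
With p_i = (n_i/n_T)P, K_p = p_C / (p_D p_A^2).
Setting this equal to 0.271 atm^-2 and taking the physical root (0 < X < 1) gives X = 0.541.

X = 0.541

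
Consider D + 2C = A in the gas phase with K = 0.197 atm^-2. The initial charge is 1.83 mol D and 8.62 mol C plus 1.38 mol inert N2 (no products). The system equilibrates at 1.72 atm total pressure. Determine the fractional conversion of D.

X = 0.226

Basis: 1.83 mol D initially; let X = conversion of D. Extent ξ = 1.83X.
Moles: n_D = 1.83 − 1.83X; n_C = 8.62 − 3.66X; n_A = 1.83X; n_I = 1.38 (inert).
Total moles n_T = 11.8 − 3.66X.
y_i = n_i/n_T, p_i = y_i·P. K = p_A / (p_D p_C^2).
Equating to 0.197 atm^-2 and solving on 0 < X < 1: X = 0.226.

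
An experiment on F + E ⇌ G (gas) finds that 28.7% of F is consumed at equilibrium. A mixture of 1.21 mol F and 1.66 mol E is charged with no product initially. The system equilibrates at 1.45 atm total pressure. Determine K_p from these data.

Let X = conversion of F (basis 1.21 mol F); extent of reaction ξ = 1.21X.
Mole table: n_F = 1.21 − 1.21X; n_E = 1.66 − 1.21X; n_G = 1.21X.
n_T = Σnᵢ = 2.87 − 1.21X.
At X = 0.287: n_F = 0.863, n_E = 1.31, n_G = 0.347, n_T = 2.52.
p_i = (n_i/n_T)·P. K_p = p_G / (p_F p_E) = 0.533 atm^-1.

K_p = 0.533 atm^-1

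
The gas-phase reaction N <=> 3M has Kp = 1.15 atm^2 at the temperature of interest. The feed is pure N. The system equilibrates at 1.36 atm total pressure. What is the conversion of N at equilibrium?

Let X = conversion of N (basis 1 mol N); extent of reaction ξ = X.
At extent ξ: n_N = 1 − X; n_M = 3X.
Total moles n_T = 1 + 2X.
y_i = n_i/n_T, p_i = y_i·P. Kp = p_M^3 / (p_N).
Equating to 1.15 atm^2 and solving on 0 < X < 1: X = 0.351.

X = 0.351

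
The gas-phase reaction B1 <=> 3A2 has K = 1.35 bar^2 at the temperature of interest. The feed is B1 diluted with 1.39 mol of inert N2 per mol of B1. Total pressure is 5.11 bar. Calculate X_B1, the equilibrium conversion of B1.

X = 0.229

Let X = conversion of B1 (basis 1 mol B1); extent of reaction ξ = X.
Species balance: n_B1 = 1 − X; n_A2 = 3X; n_I = 1.39 (inert).
Summing: n_T = 2.39 + 2X.
Mole fractions y_i = n_i/n_T; K = p_A2^3 / (p_B1) with p_i = y_i·P.
Substituting and setting equal to 1.35 bar^2 gives a polynomial in X; the root in (0,1) is X = 0.229.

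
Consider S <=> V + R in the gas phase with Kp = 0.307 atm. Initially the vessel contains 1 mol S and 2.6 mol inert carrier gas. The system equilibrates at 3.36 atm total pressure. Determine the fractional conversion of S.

X = 0.451

Take 1 mol S as basis and let X be its fractional conversion, so ξ = X.
Species balance: n_S = 1 − X; n_V = X; n_R = X; n_I = 2.6 (inert).
Total moles n_T = 3.6 + X.
y_i = n_i/n_T, p_i = y_i·P. Kp = p_V p_R / (p_S).
Equating to 0.307 atm and solving on 0 < X < 1: X = 0.451.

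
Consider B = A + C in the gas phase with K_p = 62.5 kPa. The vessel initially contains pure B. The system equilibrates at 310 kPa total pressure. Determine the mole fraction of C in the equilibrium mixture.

y_C = 0.291

Take 1 mol B as basis and let X be its fractional conversion, so ξ = X.
Moles: n_B = 1 − X; n_A = X; n_C = X.
n_T = Σnᵢ = 1 + X.
Mole fractions y_i = n_i/n_T; K_p = p_A p_C / (p_B) with p_i = y_i·P.
This yields a degree-2 equation in X; solving on (0,1), X = 0.410.
Then n_C = 0.41, n_T = 1.41, so y_C = 0.291.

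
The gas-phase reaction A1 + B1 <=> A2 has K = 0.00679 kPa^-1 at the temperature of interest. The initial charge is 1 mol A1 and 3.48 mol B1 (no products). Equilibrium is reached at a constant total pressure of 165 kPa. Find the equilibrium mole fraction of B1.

y_B1 = 0.751

Basis: 1 mol A1 initially; let X = conversion of A1. Extent ξ = X.
At extent ξ: n_A1 = 1 − X; n_B1 = 3.48 − X; n_A2 = X.
Summing: n_T = 4.48 − X.
Mole fractions y_i = n_i/n_T; K = p_A2 / (p_A1 p_B1) with p_i = y_i·P.
Substituting and setting equal to 0.00679 kPa^-1 gives a polynomial in X; the root in (0,1) is X = 0.457.
Then n_B1 = 3.02, n_T = 4.02, so y_B1 = 0.751.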